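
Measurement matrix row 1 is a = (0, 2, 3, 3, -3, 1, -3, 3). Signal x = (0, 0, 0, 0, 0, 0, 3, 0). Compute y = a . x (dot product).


Non-zero terms: ['-3*3']
Products: [-9]
y = sum = -9.

-9


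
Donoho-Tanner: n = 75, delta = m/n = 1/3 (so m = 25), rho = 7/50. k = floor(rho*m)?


m = 1/3*75 = 25.
rho = 7/50.
rho*m = 7/50*25 = 3.5.
k = floor(3.5) = 3.

3


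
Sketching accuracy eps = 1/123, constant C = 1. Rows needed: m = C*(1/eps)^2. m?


1/eps = 123.
(1/eps)^2 = 15129.
m = 1*15129 = 15129.

15129


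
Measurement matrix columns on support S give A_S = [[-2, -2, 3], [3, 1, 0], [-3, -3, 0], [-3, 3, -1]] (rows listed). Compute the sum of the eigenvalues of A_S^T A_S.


Sum of eigenvalues of A_S^T A_S = trace(A_S^T A_S) = sum of squared column norms of A_S.
A_S^T A_S diagonal: [31, 23, 10].
trace = 31 + 23 + 10 = 64.

64


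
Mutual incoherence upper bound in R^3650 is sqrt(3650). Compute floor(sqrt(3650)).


60^2 = 3600 <= 3650 < 3721 = 61^2, so 60 <= sqrt(3650) < 61.
floor(sqrt(3650)) = 60.

60


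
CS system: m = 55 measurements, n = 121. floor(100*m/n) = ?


100*m/n = 100*55/121 ≈ 45.4545.
floor = 45.

45


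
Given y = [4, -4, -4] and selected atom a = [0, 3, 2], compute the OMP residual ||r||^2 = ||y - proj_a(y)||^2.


a^T a = 13.
a^T y = -20.
coeff = -20/13 = -20/13.
||r||^2 = 224/13.

224/13


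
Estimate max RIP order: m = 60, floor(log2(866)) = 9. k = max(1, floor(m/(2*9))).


floor(log2(866)) = 9.
2*9 = 18.
m/(2*floor(log2(n))) = 60/18 ≈ 3.3333.
floor = 3.
k = max(1, 3) = 3.

3


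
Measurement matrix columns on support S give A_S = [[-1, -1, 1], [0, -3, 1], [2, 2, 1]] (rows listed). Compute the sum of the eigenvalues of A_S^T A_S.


Sum of eigenvalues of A_S^T A_S = trace(A_S^T A_S) = sum of squared column norms of A_S.
A_S^T A_S diagonal: [5, 14, 3].
trace = 5 + 14 + 3 = 22.

22


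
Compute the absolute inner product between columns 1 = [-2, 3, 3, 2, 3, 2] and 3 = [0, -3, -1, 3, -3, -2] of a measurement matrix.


Inner product: -2*0 + 3*-3 + 3*-1 + 2*3 + 3*-3 + 2*-2
Products: [0, -9, -3, 6, -9, -4]
Sum = -19.
|dot| = 19.

19


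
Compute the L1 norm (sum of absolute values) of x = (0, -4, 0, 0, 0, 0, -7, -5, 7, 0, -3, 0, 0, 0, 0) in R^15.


Non-zero entries: [(1, -4), (6, -7), (7, -5), (8, 7), (10, -3)]
Absolute values: [4, 7, 5, 7, 3]
||x||_1 = sum = 26.

26


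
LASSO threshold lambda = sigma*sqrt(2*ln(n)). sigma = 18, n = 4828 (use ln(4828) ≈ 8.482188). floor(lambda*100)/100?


ln(4828) ≈ 8.482188.
2*ln(n) ≈ 16.964376.
sqrt(2*ln(n)) ≈ sqrt(16.964376) ≈ 4.118783.
lambda ≈ 18*4.118783 = 74.138094.
floor(lambda*100)/100 = 74.13.

74.13


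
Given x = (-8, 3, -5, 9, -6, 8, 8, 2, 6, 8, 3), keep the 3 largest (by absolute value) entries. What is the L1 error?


Sorted |x_i| descending: [9, 8, 8, 8, 8, 6, 6, 5, 3, 3, 2]
Keep top 3: [9, 8, 8]
Tail entries: [8, 8, 6, 6, 5, 3, 3, 2]
L1 error = sum of tail = 41.

41


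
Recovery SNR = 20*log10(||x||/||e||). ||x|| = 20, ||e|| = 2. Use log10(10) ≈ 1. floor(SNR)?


||x||/||e|| = 20/2 = 10.
log10(10) ≈ 1.
20*log10(||x||/||e||) ≈ 20*1 = 20.
floor(20) = 20.

20


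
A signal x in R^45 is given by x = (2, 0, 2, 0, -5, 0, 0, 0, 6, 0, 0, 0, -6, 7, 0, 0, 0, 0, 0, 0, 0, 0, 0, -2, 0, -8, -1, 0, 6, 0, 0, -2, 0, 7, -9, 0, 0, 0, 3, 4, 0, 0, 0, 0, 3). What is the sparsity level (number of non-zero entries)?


Non-zero positions: [0, 2, 4, 8, 12, 13, 23, 25, 26, 28, 31, 33, 34, 38, 39, 44].
Sparsity = 16.

16


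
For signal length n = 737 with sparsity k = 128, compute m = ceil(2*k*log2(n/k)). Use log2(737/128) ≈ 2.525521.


log2(n/k) = log2(737/128) ≈ 2.525521.
2*k*log2(n/k) ≈ 2*128*2.525521 = 646.533376.
m = ceil(646.533376) = 647.

647


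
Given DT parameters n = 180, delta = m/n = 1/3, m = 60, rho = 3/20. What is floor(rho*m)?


m = 1/3*180 = 60.
rho = 3/20.
rho*m = 3/20*60 = 9.
k = floor(9) = 9.

9


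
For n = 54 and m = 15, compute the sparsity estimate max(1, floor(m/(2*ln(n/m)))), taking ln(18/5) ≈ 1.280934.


n/m = 54/15 = 18/5.
ln(n/m) ≈ 1.280934.
2*ln(n/m) ≈ 2.561868.
m/(2*ln(n/m)) ≈ 15/2.561868 ≈ 5.8551.
floor = 5.
k_max = max(1, 5) = 5.

5


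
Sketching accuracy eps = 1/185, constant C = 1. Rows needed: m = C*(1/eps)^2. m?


1/eps = 185.
(1/eps)^2 = 34225.
m = 1*34225 = 34225.

34225


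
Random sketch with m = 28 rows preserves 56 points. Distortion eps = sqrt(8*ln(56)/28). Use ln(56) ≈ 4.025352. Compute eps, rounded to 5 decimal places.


ln(56) ≈ 4.025352.
8*ln(N)/m ≈ 8*4.025352/28 ≈ 1.15010057.
eps = sqrt(1.15010057) ≈ 1.0724274 ≈ 1.07243.

1.07243


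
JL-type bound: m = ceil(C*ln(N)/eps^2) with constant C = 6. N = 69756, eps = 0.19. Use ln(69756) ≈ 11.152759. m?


ln(69756) ≈ 11.152759.
eps^2 = 0.19^2 = 0.0361.
C*ln(N)/eps^2 ≈ 6*11.152759/0.0361 ≈ 1853.6442.
m = ceil(1853.6442) = 1854.

1854


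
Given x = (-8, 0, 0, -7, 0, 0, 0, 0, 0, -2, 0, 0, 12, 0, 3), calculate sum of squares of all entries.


Non-zero entries: [(0, -8), (3, -7), (9, -2), (12, 12), (14, 3)]
Squares: [64, 49, 4, 144, 9]
||x||_2^2 = sum = 270.

270


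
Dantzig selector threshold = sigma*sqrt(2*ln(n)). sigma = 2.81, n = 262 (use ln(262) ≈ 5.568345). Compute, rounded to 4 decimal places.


ln(262) ≈ 5.568345.
2*ln(n) ≈ 11.13669.
sqrt(2*ln(n)) ≈ sqrt(11.13669) ≈ 3.337168.
threshold ≈ 2.81*3.337168 = 9.37744208 ≈ 9.3774.

9.3774


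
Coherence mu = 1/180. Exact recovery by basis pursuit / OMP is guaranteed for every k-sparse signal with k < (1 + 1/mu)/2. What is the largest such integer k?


1/mu = 180.
1 + 1/mu = 181.
(1 + 1/mu)/2 = 90.5 is not an integer, so k_max = floor(90.5) = 90.

90


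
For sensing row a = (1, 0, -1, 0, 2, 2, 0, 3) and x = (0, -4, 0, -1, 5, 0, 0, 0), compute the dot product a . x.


Non-zero terms: ['0*-4', '0*-1', '2*5']
Products: [0, 0, 10]
y = sum = 10.

10


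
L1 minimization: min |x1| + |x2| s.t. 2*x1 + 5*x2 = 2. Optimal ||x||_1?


Axis intercepts:
  x1 = 1, x2 = 0: L1 = 1
  x1 = 0, x2 = 2/5: L1 = 2/5
x* = (0, 2/5)
||x*||_1 = 2/5.

2/5


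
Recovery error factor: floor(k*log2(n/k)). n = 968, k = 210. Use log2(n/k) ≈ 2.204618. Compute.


log2(n/k) = log2(968/210) ≈ 2.204618.
k*log2(n/k) ≈ 210*2.204618 = 462.96978.
floor(462.96978) = 462.

462


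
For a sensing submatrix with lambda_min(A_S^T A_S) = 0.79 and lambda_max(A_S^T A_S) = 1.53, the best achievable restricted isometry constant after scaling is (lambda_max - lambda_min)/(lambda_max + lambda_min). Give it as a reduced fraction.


lambda_max - lambda_min = 1.53 - 0.79 = 0.74.
lambda_max + lambda_min = 1.53 + 0.79 = 2.32.
delta = 0.74/2.32 = 74/232 = 37/116.

37/116


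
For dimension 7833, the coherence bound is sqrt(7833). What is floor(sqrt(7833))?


88^2 = 7744 <= 7833 < 7921 = 89^2, so 88 <= sqrt(7833) < 89.
floor(sqrt(7833)) = 88.

88


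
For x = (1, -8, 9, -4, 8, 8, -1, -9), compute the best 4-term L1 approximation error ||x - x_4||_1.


Sorted |x_i| descending: [9, 9, 8, 8, 8, 4, 1, 1]
Keep top 4: [9, 9, 8, 8]
Tail entries: [8, 4, 1, 1]
L1 error = sum of tail = 14.

14


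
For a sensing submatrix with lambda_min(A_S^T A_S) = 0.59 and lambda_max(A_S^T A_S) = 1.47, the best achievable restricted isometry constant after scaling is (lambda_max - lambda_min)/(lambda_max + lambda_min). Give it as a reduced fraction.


lambda_max - lambda_min = 1.47 - 0.59 = 0.88.
lambda_max + lambda_min = 1.47 + 0.59 = 2.06.
delta = 0.88/2.06 = 88/206 = 44/103.

44/103


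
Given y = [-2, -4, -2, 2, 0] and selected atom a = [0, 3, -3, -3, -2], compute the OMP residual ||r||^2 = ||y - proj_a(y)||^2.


a^T a = 31.
a^T y = -12.
coeff = -12/31 = -12/31.
||r||^2 = 724/31.

724/31


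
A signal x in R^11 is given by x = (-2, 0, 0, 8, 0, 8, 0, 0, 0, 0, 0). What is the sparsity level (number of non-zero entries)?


Non-zero positions: [0, 3, 5].
Sparsity = 3.

3


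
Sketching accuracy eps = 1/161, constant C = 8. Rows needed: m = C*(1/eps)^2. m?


1/eps = 161.
(1/eps)^2 = 25921.
m = 8*25921 = 207368.

207368


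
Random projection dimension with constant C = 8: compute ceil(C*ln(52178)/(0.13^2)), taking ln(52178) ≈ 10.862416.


ln(52178) ≈ 10.862416.
eps^2 = 0.13^2 = 0.0169.
C*ln(N)/eps^2 ≈ 8*10.862416/0.0169 ≈ 5141.9721.
m = ceil(5141.9721) = 5142.

5142


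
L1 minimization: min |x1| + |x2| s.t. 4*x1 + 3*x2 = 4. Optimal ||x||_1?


Axis intercepts:
  x1 = 1, x2 = 0: L1 = 1
  x1 = 0, x2 = 4/3: L1 = 4/3
x* = (1, 0)
||x*||_1 = 1.

1


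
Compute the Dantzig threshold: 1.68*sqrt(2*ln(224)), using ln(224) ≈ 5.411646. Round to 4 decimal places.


ln(224) ≈ 5.411646.
2*ln(n) ≈ 10.823292.
sqrt(2*ln(n)) ≈ sqrt(10.823292) ≈ 3.289877.
threshold ≈ 1.68*3.289877 = 5.52699336 ≈ 5.5270.

5.5270


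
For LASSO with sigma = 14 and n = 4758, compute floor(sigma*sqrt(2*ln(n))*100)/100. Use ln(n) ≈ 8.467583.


ln(4758) ≈ 8.467583.
2*ln(n) ≈ 16.935166.
sqrt(2*ln(n)) ≈ sqrt(16.935166) ≈ 4.115236.
lambda ≈ 14*4.115236 = 57.613304.
floor(lambda*100)/100 = 57.61.

57.61


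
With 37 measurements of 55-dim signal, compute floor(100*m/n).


100*m/n = 100*37/55 ≈ 67.2727.
floor = 67.

67


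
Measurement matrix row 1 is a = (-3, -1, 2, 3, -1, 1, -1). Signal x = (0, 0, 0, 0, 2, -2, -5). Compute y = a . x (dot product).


Non-zero terms: ['-1*2', '1*-2', '-1*-5']
Products: [-2, -2, 5]
y = sum = 1.

1


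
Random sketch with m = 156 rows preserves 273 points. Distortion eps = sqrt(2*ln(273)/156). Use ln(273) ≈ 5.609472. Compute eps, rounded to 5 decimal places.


ln(273) ≈ 5.609472.
2*ln(N)/m ≈ 2*5.609472/156 ≈ 0.07191631.
eps = sqrt(0.07191631) ≈ 0.2681722 ≈ 0.26817.

0.26817


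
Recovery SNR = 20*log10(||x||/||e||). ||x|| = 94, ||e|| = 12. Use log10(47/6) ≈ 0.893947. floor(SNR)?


||x||/||e|| = 94/12 = 47/6.
log10(47/6) ≈ 0.893947.
20*log10(||x||/||e||) ≈ 20*0.893947 = 17.87894.
floor(17.87894) = 17.

17


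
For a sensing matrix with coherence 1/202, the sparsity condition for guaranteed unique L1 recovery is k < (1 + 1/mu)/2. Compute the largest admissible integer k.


1/mu = 202.
1 + 1/mu = 203.
(1 + 1/mu)/2 = 101.5 is not an integer, so k_max = floor(101.5) = 101.

101


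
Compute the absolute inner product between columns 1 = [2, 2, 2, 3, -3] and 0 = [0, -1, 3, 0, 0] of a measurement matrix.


Inner product: 2*0 + 2*-1 + 2*3 + 3*0 + -3*0
Products: [0, -2, 6, 0, 0]
Sum = 4.
|dot| = 4.

4


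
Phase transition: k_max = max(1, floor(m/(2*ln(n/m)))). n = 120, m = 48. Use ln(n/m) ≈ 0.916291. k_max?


n/m = 120/48 = 5/2.
ln(n/m) ≈ 0.916291.
2*ln(n/m) ≈ 1.832582.
m/(2*ln(n/m)) ≈ 48/1.832582 ≈ 26.1926.
floor = 26.
k_max = max(1, 26) = 26.

26


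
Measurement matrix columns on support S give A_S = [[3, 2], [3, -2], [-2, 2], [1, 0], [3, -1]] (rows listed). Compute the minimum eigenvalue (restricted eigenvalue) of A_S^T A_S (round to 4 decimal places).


A_S^T A_S = [[32, -7], [-7, 13]].
trace = 45.
det = 367.
disc = trace^2 - 4*det = 2025 - 4*367 = 557.
sqrt(557) ≈ 23.600847.
lam_min = (45 - sqrt(557))/2 ≈ (45 - 23.600847)/2 = 10.6995765 ≈ 10.6996.

10.6996


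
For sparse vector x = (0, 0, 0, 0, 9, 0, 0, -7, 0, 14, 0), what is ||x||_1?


Non-zero entries: [(4, 9), (7, -7), (9, 14)]
Absolute values: [9, 7, 14]
||x||_1 = sum = 30.

30


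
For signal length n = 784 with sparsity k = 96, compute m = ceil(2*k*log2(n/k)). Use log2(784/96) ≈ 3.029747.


log2(n/k) = log2(784/96) ≈ 3.029747.
2*k*log2(n/k) ≈ 2*96*3.029747 = 581.711424.
m = ceil(581.711424) = 582.

582


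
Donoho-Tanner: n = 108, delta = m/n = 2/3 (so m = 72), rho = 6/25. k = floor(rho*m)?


m = 2/3*108 = 72.
rho = 6/25.
rho*m = 6/25*72 = 17.28.
k = floor(17.28) = 17.

17


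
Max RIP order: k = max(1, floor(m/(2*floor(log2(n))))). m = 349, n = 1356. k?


floor(log2(1356)) = 10.
2*10 = 20.
m/(2*floor(log2(n))) = 349/20 ≈ 17.45.
floor = 17.
k = max(1, 17) = 17.

17


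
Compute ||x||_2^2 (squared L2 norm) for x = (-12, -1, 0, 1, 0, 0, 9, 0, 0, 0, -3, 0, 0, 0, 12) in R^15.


Non-zero entries: [(0, -12), (1, -1), (3, 1), (6, 9), (10, -3), (14, 12)]
Squares: [144, 1, 1, 81, 9, 144]
||x||_2^2 = sum = 380.

380


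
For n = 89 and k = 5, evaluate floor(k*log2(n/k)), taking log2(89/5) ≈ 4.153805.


log2(n/k) = log2(89/5) ≈ 4.153805.
k*log2(n/k) ≈ 5*4.153805 = 20.769025.
floor(20.769025) = 20.

20


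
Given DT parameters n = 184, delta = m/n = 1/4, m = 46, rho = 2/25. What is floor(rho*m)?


m = 1/4*184 = 46.
rho = 2/25.
rho*m = 2/25*46 = 3.68.
k = floor(3.68) = 3.

3


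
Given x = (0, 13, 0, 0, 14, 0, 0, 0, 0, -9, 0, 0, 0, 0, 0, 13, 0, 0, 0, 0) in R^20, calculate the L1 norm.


Non-zero entries: [(1, 13), (4, 14), (9, -9), (15, 13)]
Absolute values: [13, 14, 9, 13]
||x||_1 = sum = 49.

49


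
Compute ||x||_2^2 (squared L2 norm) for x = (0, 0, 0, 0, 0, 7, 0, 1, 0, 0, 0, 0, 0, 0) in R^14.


Non-zero entries: [(5, 7), (7, 1)]
Squares: [49, 1]
||x||_2^2 = sum = 50.

50


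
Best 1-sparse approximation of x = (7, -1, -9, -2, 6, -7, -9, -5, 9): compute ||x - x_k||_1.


Sorted |x_i| descending: [9, 9, 9, 7, 7, 6, 5, 2, 1]
Keep top 1: [9]
Tail entries: [9, 9, 7, 7, 6, 5, 2, 1]
L1 error = sum of tail = 46.

46


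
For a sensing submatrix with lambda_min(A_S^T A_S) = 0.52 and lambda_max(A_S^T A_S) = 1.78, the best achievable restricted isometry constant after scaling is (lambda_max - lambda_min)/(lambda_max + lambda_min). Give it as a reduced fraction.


lambda_max - lambda_min = 1.78 - 0.52 = 1.26.
lambda_max + lambda_min = 1.78 + 0.52 = 2.30.
delta = 1.26/2.30 = 126/230 = 63/115.

63/115


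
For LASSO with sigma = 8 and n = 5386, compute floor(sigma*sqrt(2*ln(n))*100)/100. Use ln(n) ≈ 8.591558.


ln(5386) ≈ 8.591558.
2*ln(n) ≈ 17.183116.
sqrt(2*ln(n)) ≈ sqrt(17.183116) ≈ 4.145252.
lambda ≈ 8*4.145252 = 33.162016.
floor(lambda*100)/100 = 33.16.

33.16


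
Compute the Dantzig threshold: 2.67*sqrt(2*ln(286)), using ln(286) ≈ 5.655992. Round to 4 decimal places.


ln(286) ≈ 5.655992.
2*ln(n) ≈ 11.311984.
sqrt(2*ln(n)) ≈ sqrt(11.311984) ≈ 3.363329.
threshold ≈ 2.67*3.363329 = 8.98008843 ≈ 8.9801.

8.9801


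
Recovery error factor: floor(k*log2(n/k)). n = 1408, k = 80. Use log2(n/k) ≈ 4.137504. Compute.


log2(n/k) = log2(1408/80) ≈ 4.137504.
k*log2(n/k) ≈ 80*4.137504 = 331.00032.
floor(331.00032) = 331.

331


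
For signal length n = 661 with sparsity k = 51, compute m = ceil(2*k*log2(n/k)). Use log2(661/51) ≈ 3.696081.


log2(n/k) = log2(661/51) ≈ 3.696081.
2*k*log2(n/k) ≈ 2*51*3.696081 = 377.000262.
m = ceil(377.000262) = 378.

378


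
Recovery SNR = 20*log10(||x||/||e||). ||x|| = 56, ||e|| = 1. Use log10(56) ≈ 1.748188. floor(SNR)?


||x||/||e|| = 56/1 = 56.
log10(56) ≈ 1.748188.
20*log10(||x||/||e||) ≈ 20*1.748188 = 34.96376.
floor(34.96376) = 34.

34


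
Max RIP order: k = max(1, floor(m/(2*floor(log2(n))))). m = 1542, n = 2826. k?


floor(log2(2826)) = 11.
2*11 = 22.
m/(2*floor(log2(n))) = 1542/22 ≈ 70.0909.
floor = 70.
k = max(1, 70) = 70.

70


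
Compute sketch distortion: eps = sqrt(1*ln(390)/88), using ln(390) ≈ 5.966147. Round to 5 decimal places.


ln(390) ≈ 5.966147.
1*ln(N)/m ≈ 1*5.966147/88 ≈ 0.06779712.
eps = sqrt(0.06779712) ≈ 0.2603788 ≈ 0.26038.

0.26038


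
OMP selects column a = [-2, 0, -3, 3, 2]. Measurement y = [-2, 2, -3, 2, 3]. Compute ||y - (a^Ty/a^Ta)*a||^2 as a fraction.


a^T a = 26.
a^T y = 25.
coeff = 25/26 = 25/26.
||r||^2 = 155/26.

155/26


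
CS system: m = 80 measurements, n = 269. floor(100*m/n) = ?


100*m/n = 100*80/269 ≈ 29.7398.
floor = 29.

29


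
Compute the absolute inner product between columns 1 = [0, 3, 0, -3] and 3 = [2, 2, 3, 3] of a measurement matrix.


Inner product: 0*2 + 3*2 + 0*3 + -3*3
Products: [0, 6, 0, -9]
Sum = -3.
|dot| = 3.

3


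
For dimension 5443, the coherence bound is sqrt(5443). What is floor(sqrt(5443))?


73^2 = 5329 <= 5443 < 5476 = 74^2, so 73 <= sqrt(5443) < 74.
floor(sqrt(5443)) = 73.

73


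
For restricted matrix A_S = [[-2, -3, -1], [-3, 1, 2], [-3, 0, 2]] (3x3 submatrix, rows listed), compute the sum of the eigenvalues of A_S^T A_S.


Sum of eigenvalues of A_S^T A_S = trace(A_S^T A_S) = sum of squared column norms of A_S.
A_S^T A_S diagonal: [22, 10, 9].
trace = 22 + 10 + 9 = 41.

41


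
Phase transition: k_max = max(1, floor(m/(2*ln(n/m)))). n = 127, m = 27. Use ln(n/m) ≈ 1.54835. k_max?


n/m = 127/27.
ln(n/m) ≈ 1.54835.
2*ln(n/m) ≈ 3.0967.
m/(2*ln(n/m)) ≈ 27/3.0967 ≈ 8.719.
floor = 8.
k_max = max(1, 8) = 8.

8


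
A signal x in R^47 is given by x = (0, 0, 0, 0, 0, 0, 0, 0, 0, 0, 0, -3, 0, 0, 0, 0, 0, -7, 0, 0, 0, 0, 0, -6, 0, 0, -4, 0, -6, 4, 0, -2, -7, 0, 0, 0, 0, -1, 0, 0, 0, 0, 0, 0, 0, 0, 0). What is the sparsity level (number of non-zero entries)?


Non-zero positions: [11, 17, 23, 26, 28, 29, 31, 32, 37].
Sparsity = 9.

9


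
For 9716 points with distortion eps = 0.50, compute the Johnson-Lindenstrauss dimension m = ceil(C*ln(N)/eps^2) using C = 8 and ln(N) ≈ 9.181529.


ln(9716) ≈ 9.181529.
eps^2 = 0.50^2 = 0.25.
C*ln(N)/eps^2 ≈ 8*9.181529/0.25 ≈ 293.8089.
m = ceil(293.8089) = 294.

294


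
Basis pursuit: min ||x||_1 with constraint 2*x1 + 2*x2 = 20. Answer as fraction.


Axis intercepts:
  x1 = 10, x2 = 0: L1 = 10
  x1 = 0, x2 = 10: L1 = 10
x* = (10, 0)
||x*||_1 = 10.

10


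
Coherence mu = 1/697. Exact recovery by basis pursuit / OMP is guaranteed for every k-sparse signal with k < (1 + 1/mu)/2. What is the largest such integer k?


1/mu = 697.
1 + 1/mu = 698.
(1 + 1/mu)/2 = 349 is an integer and the inequality is strict, so k_max = 349 - 1 = 348.

348


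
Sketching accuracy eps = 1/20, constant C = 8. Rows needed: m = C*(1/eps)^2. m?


1/eps = 20.
(1/eps)^2 = 400.
m = 8*400 = 3200.

3200


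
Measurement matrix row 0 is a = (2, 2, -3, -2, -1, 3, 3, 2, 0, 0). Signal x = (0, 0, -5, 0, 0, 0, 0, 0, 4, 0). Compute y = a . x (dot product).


Non-zero terms: ['-3*-5', '0*4']
Products: [15, 0]
y = sum = 15.

15


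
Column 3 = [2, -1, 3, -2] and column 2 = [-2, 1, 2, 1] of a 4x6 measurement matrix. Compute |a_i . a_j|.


Inner product: 2*-2 + -1*1 + 3*2 + -2*1
Products: [-4, -1, 6, -2]
Sum = -1.
|dot| = 1.

1


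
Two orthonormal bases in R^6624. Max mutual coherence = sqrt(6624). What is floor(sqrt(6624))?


81^2 = 6561 <= 6624 < 6724 = 82^2, so 81 <= sqrt(6624) < 82.
floor(sqrt(6624)) = 81.

81


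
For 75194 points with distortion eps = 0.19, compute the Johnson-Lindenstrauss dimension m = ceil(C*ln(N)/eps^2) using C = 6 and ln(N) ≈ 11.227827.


ln(75194) ≈ 11.227827.
eps^2 = 0.19^2 = 0.0361.
C*ln(N)/eps^2 ≈ 6*11.227827/0.0361 ≈ 1866.1208.
m = ceil(1866.1208) = 1867.

1867


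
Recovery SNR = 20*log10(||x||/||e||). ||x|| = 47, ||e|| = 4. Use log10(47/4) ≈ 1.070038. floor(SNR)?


||x||/||e|| = 47/4.
log10(47/4) ≈ 1.070038.
20*log10(||x||/||e||) ≈ 20*1.070038 = 21.40076.
floor(21.40076) = 21.

21


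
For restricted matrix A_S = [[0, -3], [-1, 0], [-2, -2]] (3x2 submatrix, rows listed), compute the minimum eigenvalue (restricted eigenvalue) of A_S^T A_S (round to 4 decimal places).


A_S^T A_S = [[5, 4], [4, 13]].
trace = 18.
det = 49.
disc = trace^2 - 4*det = 324 - 4*49 = 128.
sqrt(128) ≈ 11.313708.
lam_min = (18 - sqrt(128))/2 ≈ (18 - 11.313708)/2 = 3.343146 ≈ 3.3431.

3.3431


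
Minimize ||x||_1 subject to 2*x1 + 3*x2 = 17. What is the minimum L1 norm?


Axis intercepts:
  x1 = 17/2, x2 = 0: L1 = 17/2
  x1 = 0, x2 = 17/3: L1 = 17/3
x* = (0, 17/3)
||x*||_1 = 17/3.

17/3


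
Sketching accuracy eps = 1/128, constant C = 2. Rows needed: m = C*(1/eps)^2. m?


1/eps = 128.
(1/eps)^2 = 16384.
m = 2*16384 = 32768.

32768


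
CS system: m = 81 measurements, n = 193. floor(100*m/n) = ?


100*m/n = 100*81/193 ≈ 41.9689.
floor = 41.

41


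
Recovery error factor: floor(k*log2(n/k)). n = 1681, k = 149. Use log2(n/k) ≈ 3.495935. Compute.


log2(n/k) = log2(1681/149) ≈ 3.495935.
k*log2(n/k) ≈ 149*3.495935 = 520.894315.
floor(520.894315) = 520.

520


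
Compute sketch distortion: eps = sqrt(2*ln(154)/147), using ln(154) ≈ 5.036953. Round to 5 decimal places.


ln(154) ≈ 5.036953.
2*ln(N)/m ≈ 2*5.036953/147 ≈ 0.06852997.
eps = sqrt(0.06852997) ≈ 0.2617823 ≈ 0.26178.

0.26178


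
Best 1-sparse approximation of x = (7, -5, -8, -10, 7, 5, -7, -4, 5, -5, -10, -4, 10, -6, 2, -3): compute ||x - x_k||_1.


Sorted |x_i| descending: [10, 10, 10, 8, 7, 7, 7, 6, 5, 5, 5, 5, 4, 4, 3, 2]
Keep top 1: [10]
Tail entries: [10, 10, 8, 7, 7, 7, 6, 5, 5, 5, 5, 4, 4, 3, 2]
L1 error = sum of tail = 88.

88


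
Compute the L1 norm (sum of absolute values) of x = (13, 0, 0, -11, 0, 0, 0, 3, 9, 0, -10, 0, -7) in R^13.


Non-zero entries: [(0, 13), (3, -11), (7, 3), (8, 9), (10, -10), (12, -7)]
Absolute values: [13, 11, 3, 9, 10, 7]
||x||_1 = sum = 53.

53


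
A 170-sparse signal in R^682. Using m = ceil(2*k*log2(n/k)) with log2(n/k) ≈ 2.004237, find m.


log2(n/k) = log2(682/170) ≈ 2.004237.
2*k*log2(n/k) ≈ 2*170*2.004237 = 681.44058.
m = ceil(681.44058) = 682.

682


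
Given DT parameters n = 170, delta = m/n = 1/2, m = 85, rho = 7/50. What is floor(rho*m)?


m = 1/2*170 = 85.
rho = 7/50.
rho*m = 7/50*85 = 11.9.
k = floor(11.9) = 11.

11


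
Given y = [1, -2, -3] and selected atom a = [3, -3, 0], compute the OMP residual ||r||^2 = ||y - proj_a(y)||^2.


a^T a = 18.
a^T y = 9.
coeff = 9/18 = 1/2.
||r||^2 = 19/2.

19/2


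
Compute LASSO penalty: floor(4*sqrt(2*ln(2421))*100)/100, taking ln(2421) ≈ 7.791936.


ln(2421) ≈ 7.791936.
2*ln(n) ≈ 15.583872.
sqrt(2*ln(n)) ≈ sqrt(15.583872) ≈ 3.947641.
lambda ≈ 4*3.947641 = 15.790564.
floor(lambda*100)/100 = 15.79.

15.79


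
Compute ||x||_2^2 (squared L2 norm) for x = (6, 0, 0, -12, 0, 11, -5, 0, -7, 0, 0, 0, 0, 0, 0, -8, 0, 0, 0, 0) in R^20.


Non-zero entries: [(0, 6), (3, -12), (5, 11), (6, -5), (8, -7), (15, -8)]
Squares: [36, 144, 121, 25, 49, 64]
||x||_2^2 = sum = 439.

439


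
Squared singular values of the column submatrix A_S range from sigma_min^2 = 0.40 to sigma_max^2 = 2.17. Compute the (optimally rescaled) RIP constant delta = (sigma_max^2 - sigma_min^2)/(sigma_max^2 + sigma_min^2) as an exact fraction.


lambda_max - lambda_min = 2.17 - 0.40 = 1.77.
lambda_max + lambda_min = 2.17 + 0.40 = 2.57.
delta = 1.77/2.57 = 177/257.

177/257


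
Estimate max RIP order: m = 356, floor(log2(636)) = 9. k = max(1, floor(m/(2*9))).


floor(log2(636)) = 9.
2*9 = 18.
m/(2*floor(log2(n))) = 356/18 ≈ 19.7778.
floor = 19.
k = max(1, 19) = 19.

19


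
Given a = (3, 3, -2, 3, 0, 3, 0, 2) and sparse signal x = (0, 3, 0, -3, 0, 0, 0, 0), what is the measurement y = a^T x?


Non-zero terms: ['3*3', '3*-3']
Products: [9, -9]
y = sum = 0.

0


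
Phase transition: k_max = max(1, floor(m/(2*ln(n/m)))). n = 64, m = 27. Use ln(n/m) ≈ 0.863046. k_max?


n/m = 64/27.
ln(n/m) ≈ 0.863046.
2*ln(n/m) ≈ 1.726092.
m/(2*ln(n/m)) ≈ 27/1.726092 ≈ 15.6423.
floor = 15.
k_max = max(1, 15) = 15.

15


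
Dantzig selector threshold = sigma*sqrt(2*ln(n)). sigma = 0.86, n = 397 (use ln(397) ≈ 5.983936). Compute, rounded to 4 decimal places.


ln(397) ≈ 5.983936.
2*ln(n) ≈ 11.967872.
sqrt(2*ln(n)) ≈ sqrt(11.967872) ≈ 3.459461.
threshold ≈ 0.86*3.459461 = 2.97513646 ≈ 2.9751.

2.9751


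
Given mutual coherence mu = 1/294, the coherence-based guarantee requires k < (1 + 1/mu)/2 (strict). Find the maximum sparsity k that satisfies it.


1/mu = 294.
1 + 1/mu = 295.
(1 + 1/mu)/2 = 147.5 is not an integer, so k_max = floor(147.5) = 147.

147


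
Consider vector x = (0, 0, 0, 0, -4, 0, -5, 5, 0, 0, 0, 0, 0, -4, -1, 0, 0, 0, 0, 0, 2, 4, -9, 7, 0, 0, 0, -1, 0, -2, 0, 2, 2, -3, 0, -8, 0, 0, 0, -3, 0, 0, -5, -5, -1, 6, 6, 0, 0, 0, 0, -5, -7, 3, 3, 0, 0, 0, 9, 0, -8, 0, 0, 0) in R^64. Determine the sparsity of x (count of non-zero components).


Non-zero positions: [4, 6, 7, 13, 14, 20, 21, 22, 23, 27, 29, 31, 32, 33, 35, 39, 42, 43, 44, 45, 46, 51, 52, 53, 54, 58, 60].
Sparsity = 27.

27


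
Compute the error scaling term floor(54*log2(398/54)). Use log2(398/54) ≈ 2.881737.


log2(n/k) = log2(398/54) ≈ 2.881737.
k*log2(n/k) ≈ 54*2.881737 = 155.613798.
floor(155.613798) = 155.

155


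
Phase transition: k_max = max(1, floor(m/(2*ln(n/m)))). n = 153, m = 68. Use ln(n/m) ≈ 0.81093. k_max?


n/m = 153/68 = 9/4.
ln(n/m) ≈ 0.81093.
2*ln(n/m) ≈ 1.62186.
m/(2*ln(n/m)) ≈ 68/1.62186 ≈ 41.9272.
floor = 41.
k_max = max(1, 41) = 41.

41


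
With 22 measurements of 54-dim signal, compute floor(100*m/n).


100*m/n = 100*22/54 ≈ 40.7407.
floor = 40.

40


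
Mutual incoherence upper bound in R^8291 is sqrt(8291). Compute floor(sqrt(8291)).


91^2 = 8281 <= 8291 < 8464 = 92^2, so 91 <= sqrt(8291) < 92.
floor(sqrt(8291)) = 91.

91


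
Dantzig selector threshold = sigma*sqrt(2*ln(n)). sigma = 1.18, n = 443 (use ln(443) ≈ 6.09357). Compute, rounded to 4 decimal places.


ln(443) ≈ 6.09357.
2*ln(n) ≈ 12.18714.
sqrt(2*ln(n)) ≈ sqrt(12.18714) ≈ 3.491008.
threshold ≈ 1.18*3.491008 = 4.11938944 ≈ 4.1194.

4.1194


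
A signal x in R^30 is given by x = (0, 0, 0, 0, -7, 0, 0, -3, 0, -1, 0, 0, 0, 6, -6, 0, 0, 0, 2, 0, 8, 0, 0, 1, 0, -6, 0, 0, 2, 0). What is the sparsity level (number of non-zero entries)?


Non-zero positions: [4, 7, 9, 13, 14, 18, 20, 23, 25, 28].
Sparsity = 10.

10


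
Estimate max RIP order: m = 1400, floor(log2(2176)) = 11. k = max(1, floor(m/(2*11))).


floor(log2(2176)) = 11.
2*11 = 22.
m/(2*floor(log2(n))) = 1400/22 ≈ 63.6364.
floor = 63.
k = max(1, 63) = 63.

63


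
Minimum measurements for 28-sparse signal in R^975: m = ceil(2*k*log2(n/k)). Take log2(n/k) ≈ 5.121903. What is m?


log2(n/k) = log2(975/28) ≈ 5.121903.
2*k*log2(n/k) ≈ 2*28*5.121903 = 286.826568.
m = ceil(286.826568) = 287.

287


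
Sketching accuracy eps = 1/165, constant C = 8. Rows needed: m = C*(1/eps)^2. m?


1/eps = 165.
(1/eps)^2 = 27225.
m = 8*27225 = 217800.

217800


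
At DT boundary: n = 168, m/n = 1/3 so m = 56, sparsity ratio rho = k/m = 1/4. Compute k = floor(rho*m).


m = 1/3*168 = 56.
rho = 1/4.
rho*m = 1/4*56 = 14.
k = floor(14) = 14.

14


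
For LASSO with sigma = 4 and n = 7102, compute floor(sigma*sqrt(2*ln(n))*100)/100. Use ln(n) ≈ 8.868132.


ln(7102) ≈ 8.868132.
2*ln(n) ≈ 17.736264.
sqrt(2*ln(n)) ≈ sqrt(17.736264) ≈ 4.211444.
lambda ≈ 4*4.211444 = 16.845776.
floor(lambda*100)/100 = 16.84.

16.84


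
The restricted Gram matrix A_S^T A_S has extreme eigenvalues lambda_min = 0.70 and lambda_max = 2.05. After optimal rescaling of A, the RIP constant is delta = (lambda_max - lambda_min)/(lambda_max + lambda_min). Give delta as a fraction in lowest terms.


lambda_max - lambda_min = 2.05 - 0.70 = 1.35.
lambda_max + lambda_min = 2.05 + 0.70 = 2.75.
delta = 1.35/2.75 = 135/275 = 27/55.

27/55


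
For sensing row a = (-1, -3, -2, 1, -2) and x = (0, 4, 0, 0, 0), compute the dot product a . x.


Non-zero terms: ['-3*4']
Products: [-12]
y = sum = -12.

-12


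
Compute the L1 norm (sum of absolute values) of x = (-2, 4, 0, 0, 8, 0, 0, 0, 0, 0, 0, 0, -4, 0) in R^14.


Non-zero entries: [(0, -2), (1, 4), (4, 8), (12, -4)]
Absolute values: [2, 4, 8, 4]
||x||_1 = sum = 18.

18


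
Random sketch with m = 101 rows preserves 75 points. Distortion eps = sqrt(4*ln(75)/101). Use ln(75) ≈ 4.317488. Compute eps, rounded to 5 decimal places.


ln(75) ≈ 4.317488.
4*ln(N)/m ≈ 4*4.317488/101 ≈ 0.17098962.
eps = sqrt(0.17098962) ≈ 0.4135089 ≈ 0.41351.

0.41351


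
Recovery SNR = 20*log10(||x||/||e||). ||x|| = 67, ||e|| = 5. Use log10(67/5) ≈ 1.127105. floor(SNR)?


||x||/||e|| = 67/5.
log10(67/5) ≈ 1.127105.
20*log10(||x||/||e||) ≈ 20*1.127105 = 22.5421.
floor(22.5421) = 22.

22


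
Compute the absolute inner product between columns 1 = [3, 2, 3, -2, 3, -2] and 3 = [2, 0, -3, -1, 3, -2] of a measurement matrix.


Inner product: 3*2 + 2*0 + 3*-3 + -2*-1 + 3*3 + -2*-2
Products: [6, 0, -9, 2, 9, 4]
Sum = 12.
|dot| = 12.

12


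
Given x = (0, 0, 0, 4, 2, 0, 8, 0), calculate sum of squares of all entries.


Non-zero entries: [(3, 4), (4, 2), (6, 8)]
Squares: [16, 4, 64]
||x||_2^2 = sum = 84.

84


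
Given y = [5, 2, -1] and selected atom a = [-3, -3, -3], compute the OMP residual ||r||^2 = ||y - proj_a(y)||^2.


a^T a = 27.
a^T y = -18.
coeff = -18/27 = -2/3.
||r||^2 = 18.

18


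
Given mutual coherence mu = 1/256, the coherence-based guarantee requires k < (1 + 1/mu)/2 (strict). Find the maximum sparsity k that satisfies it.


1/mu = 256.
1 + 1/mu = 257.
(1 + 1/mu)/2 = 128.5 is not an integer, so k_max = floor(128.5) = 128.

128


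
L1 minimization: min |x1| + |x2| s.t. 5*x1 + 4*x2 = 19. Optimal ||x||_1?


Axis intercepts:
  x1 = 19/5, x2 = 0: L1 = 19/5
  x1 = 0, x2 = 19/4: L1 = 19/4
x* = (19/5, 0)
||x*||_1 = 19/5.

19/5


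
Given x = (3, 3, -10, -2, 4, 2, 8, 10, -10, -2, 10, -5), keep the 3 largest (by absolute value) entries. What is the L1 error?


Sorted |x_i| descending: [10, 10, 10, 10, 8, 5, 4, 3, 3, 2, 2, 2]
Keep top 3: [10, 10, 10]
Tail entries: [10, 8, 5, 4, 3, 3, 2, 2, 2]
L1 error = sum of tail = 39.

39


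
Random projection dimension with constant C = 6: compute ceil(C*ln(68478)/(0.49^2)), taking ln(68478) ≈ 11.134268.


ln(68478) ≈ 11.134268.
eps^2 = 0.49^2 = 0.2401.
C*ln(N)/eps^2 ≈ 6*11.134268/0.2401 ≈ 278.2408.
m = ceil(278.2408) = 279.

279


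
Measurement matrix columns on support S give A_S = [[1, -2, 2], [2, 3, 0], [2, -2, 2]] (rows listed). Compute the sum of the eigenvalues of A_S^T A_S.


Sum of eigenvalues of A_S^T A_S = trace(A_S^T A_S) = sum of squared column norms of A_S.
A_S^T A_S diagonal: [9, 17, 8].
trace = 9 + 17 + 8 = 34.

34


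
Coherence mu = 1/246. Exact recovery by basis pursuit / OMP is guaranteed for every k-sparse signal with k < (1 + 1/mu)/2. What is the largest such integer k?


1/mu = 246.
1 + 1/mu = 247.
(1 + 1/mu)/2 = 123.5 is not an integer, so k_max = floor(123.5) = 123.

123


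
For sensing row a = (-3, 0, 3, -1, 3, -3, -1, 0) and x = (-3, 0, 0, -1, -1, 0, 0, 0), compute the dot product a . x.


Non-zero terms: ['-3*-3', '-1*-1', '3*-1']
Products: [9, 1, -3]
y = sum = 7.

7


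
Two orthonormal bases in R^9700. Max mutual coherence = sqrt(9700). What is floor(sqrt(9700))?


98^2 = 9604 <= 9700 < 9801 = 99^2, so 98 <= sqrt(9700) < 99.
floor(sqrt(9700)) = 98.

98


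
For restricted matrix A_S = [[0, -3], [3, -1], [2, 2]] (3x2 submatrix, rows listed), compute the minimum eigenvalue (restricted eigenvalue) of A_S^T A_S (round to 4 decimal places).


A_S^T A_S = [[13, 1], [1, 14]].
trace = 27.
det = 181.
disc = trace^2 - 4*det = 729 - 4*181 = 5.
sqrt(5) ≈ 2.236068.
lam_min = (27 - sqrt(5))/2 ≈ (27 - 2.236068)/2 = 12.381966 ≈ 12.3820.

12.3820


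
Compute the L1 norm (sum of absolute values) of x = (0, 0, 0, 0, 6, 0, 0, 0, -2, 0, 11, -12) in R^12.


Non-zero entries: [(4, 6), (8, -2), (10, 11), (11, -12)]
Absolute values: [6, 2, 11, 12]
||x||_1 = sum = 31.

31


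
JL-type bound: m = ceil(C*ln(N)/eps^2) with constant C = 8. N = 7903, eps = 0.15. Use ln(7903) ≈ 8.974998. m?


ln(7903) ≈ 8.974998.
eps^2 = 0.15^2 = 0.0225.
C*ln(N)/eps^2 ≈ 8*8.974998/0.0225 ≈ 3191.1104.
m = ceil(3191.1104) = 3192.

3192


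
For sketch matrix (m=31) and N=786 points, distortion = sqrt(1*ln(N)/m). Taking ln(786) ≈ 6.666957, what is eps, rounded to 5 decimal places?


ln(786) ≈ 6.666957.
1*ln(N)/m ≈ 1*6.666957/31 ≈ 0.21506313.
eps = sqrt(0.21506313) ≈ 0.463749 ≈ 0.46375.

0.46375


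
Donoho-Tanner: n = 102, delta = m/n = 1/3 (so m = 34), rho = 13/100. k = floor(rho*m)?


m = 1/3*102 = 34.
rho = 13/100.
rho*m = 13/100*34 = 4.42.
k = floor(4.42) = 4.

4


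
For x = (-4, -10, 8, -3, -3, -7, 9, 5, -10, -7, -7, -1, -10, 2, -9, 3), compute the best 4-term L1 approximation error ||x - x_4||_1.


Sorted |x_i| descending: [10, 10, 10, 9, 9, 8, 7, 7, 7, 5, 4, 3, 3, 3, 2, 1]
Keep top 4: [10, 10, 10, 9]
Tail entries: [9, 8, 7, 7, 7, 5, 4, 3, 3, 3, 2, 1]
L1 error = sum of tail = 59.

59


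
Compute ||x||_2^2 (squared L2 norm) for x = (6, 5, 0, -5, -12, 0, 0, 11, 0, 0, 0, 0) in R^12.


Non-zero entries: [(0, 6), (1, 5), (3, -5), (4, -12), (7, 11)]
Squares: [36, 25, 25, 144, 121]
||x||_2^2 = sum = 351.

351


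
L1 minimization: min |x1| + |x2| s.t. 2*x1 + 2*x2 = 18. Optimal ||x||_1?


Axis intercepts:
  x1 = 9, x2 = 0: L1 = 9
  x1 = 0, x2 = 9: L1 = 9
x* = (9, 0)
||x*||_1 = 9.

9


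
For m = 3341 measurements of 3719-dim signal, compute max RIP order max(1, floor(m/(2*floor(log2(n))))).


floor(log2(3719)) = 11.
2*11 = 22.
m/(2*floor(log2(n))) = 3341/22 ≈ 151.8636.
floor = 151.
k = max(1, 151) = 151.

151


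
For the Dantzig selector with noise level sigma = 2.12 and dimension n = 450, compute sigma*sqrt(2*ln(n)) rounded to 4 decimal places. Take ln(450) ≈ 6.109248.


ln(450) ≈ 6.109248.
2*ln(n) ≈ 12.218496.
sqrt(2*ln(n)) ≈ sqrt(12.218496) ≈ 3.495497.
threshold ≈ 2.12*3.495497 = 7.41045364 ≈ 7.4105.

7.4105


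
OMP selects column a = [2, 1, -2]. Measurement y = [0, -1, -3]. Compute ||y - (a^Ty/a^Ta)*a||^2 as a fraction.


a^T a = 9.
a^T y = 5.
coeff = 5/9 = 5/9.
||r||^2 = 65/9.

65/9


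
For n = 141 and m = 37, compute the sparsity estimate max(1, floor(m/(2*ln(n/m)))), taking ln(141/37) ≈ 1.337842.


n/m = 141/37.
ln(n/m) ≈ 1.337842.
2*ln(n/m) ≈ 2.675684.
m/(2*ln(n/m)) ≈ 37/2.675684 ≈ 13.8282.
floor = 13.
k_max = max(1, 13) = 13.

13


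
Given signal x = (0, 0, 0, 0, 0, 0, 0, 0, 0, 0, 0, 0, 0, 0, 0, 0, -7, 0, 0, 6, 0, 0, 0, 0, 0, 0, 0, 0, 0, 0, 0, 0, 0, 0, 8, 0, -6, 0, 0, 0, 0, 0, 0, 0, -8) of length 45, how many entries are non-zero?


Non-zero positions: [16, 19, 34, 36, 44].
Sparsity = 5.

5


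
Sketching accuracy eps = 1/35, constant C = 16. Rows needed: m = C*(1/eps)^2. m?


1/eps = 35.
(1/eps)^2 = 1225.
m = 16*1225 = 19600.

19600


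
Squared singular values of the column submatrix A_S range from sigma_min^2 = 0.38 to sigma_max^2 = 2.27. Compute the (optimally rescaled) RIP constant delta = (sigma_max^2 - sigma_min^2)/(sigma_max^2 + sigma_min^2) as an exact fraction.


lambda_max - lambda_min = 2.27 - 0.38 = 1.89.
lambda_max + lambda_min = 2.27 + 0.38 = 2.65.
delta = 1.89/2.65 = 189/265.

189/265


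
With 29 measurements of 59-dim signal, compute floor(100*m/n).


100*m/n = 100*29/59 ≈ 49.1525.
floor = 49.

49


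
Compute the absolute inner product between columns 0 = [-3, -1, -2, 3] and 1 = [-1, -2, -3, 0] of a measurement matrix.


Inner product: -3*-1 + -1*-2 + -2*-3 + 3*0
Products: [3, 2, 6, 0]
Sum = 11.
|dot| = 11.

11


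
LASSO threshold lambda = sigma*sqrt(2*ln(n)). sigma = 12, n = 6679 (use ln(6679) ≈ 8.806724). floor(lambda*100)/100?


ln(6679) ≈ 8.806724.
2*ln(n) ≈ 17.613448.
sqrt(2*ln(n)) ≈ sqrt(17.613448) ≈ 4.196838.
lambda ≈ 12*4.196838 = 50.362056.
floor(lambda*100)/100 = 50.36.

50.36


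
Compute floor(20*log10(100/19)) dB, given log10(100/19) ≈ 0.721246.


||x||/||e|| = 100/19.
log10(100/19) ≈ 0.721246.
20*log10(||x||/||e||) ≈ 20*0.721246 = 14.42492.
floor(14.42492) = 14.

14


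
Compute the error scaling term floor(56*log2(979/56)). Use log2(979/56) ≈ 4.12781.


log2(n/k) = log2(979/56) ≈ 4.12781.
k*log2(n/k) ≈ 56*4.12781 = 231.15736.
floor(231.15736) = 231.

231


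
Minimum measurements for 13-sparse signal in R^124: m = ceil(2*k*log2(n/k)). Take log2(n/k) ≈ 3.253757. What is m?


log2(n/k) = log2(124/13) ≈ 3.253757.
2*k*log2(n/k) ≈ 2*13*3.253757 = 84.597682.
m = ceil(84.597682) = 85.

85


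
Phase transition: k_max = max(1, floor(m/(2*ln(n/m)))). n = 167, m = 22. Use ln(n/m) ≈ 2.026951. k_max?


n/m = 167/22.
ln(n/m) ≈ 2.026951.
2*ln(n/m) ≈ 4.053902.
m/(2*ln(n/m)) ≈ 22/4.053902 ≈ 5.4269.
floor = 5.
k_max = max(1, 5) = 5.

5


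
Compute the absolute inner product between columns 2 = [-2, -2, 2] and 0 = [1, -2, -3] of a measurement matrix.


Inner product: -2*1 + -2*-2 + 2*-3
Products: [-2, 4, -6]
Sum = -4.
|dot| = 4.

4


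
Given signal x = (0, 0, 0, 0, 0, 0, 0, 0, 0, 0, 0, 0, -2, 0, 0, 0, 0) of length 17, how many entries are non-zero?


Non-zero positions: [12].
Sparsity = 1.

1


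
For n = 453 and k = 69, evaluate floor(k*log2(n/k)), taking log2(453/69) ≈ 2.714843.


log2(n/k) = log2(453/69) ≈ 2.714843.
k*log2(n/k) ≈ 69*2.714843 = 187.324167.
floor(187.324167) = 187.

187


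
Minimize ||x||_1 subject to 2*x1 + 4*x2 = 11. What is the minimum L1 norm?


Axis intercepts:
  x1 = 11/2, x2 = 0: L1 = 11/2
  x1 = 0, x2 = 11/4: L1 = 11/4
x* = (0, 11/4)
||x*||_1 = 11/4.

11/4


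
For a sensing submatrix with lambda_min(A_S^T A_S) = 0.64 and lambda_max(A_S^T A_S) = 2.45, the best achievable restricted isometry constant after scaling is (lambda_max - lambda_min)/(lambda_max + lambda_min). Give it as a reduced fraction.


lambda_max - lambda_min = 2.45 - 0.64 = 1.81.
lambda_max + lambda_min = 2.45 + 0.64 = 3.09.
delta = 1.81/3.09 = 181/309.

181/309


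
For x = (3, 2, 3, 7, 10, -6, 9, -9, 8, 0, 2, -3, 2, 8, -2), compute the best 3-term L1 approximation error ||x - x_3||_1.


Sorted |x_i| descending: [10, 9, 9, 8, 8, 7, 6, 3, 3, 3, 2, 2, 2, 2, 0]
Keep top 3: [10, 9, 9]
Tail entries: [8, 8, 7, 6, 3, 3, 3, 2, 2, 2, 2, 0]
L1 error = sum of tail = 46.

46


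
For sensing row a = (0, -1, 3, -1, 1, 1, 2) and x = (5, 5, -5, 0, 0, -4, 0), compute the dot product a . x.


Non-zero terms: ['0*5', '-1*5', '3*-5', '1*-4']
Products: [0, -5, -15, -4]
y = sum = -24.

-24


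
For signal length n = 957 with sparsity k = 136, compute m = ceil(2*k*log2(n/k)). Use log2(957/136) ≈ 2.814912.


log2(n/k) = log2(957/136) ≈ 2.814912.
2*k*log2(n/k) ≈ 2*136*2.814912 = 765.656064.
m = ceil(765.656064) = 766.

766


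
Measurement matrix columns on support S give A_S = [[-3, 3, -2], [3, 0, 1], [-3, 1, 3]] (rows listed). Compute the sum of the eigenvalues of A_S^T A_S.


Sum of eigenvalues of A_S^T A_S = trace(A_S^T A_S) = sum of squared column norms of A_S.
A_S^T A_S diagonal: [27, 10, 14].
trace = 27 + 10 + 14 = 51.

51


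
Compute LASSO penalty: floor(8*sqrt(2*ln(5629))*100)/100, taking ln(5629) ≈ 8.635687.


ln(5629) ≈ 8.635687.
2*ln(n) ≈ 17.271374.
sqrt(2*ln(n)) ≈ sqrt(17.271374) ≈ 4.155884.
lambda ≈ 8*4.155884 = 33.247072.
floor(lambda*100)/100 = 33.24.

33.24


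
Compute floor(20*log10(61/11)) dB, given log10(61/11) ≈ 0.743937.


||x||/||e|| = 61/11.
log10(61/11) ≈ 0.743937.
20*log10(||x||/||e||) ≈ 20*0.743937 = 14.87874.
floor(14.87874) = 14.

14


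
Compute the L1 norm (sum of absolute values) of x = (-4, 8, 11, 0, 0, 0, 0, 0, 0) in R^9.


Non-zero entries: [(0, -4), (1, 8), (2, 11)]
Absolute values: [4, 8, 11]
||x||_1 = sum = 23.

23


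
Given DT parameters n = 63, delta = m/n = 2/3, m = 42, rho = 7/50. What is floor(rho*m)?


m = 2/3*63 = 42.
rho = 7/50.
rho*m = 7/50*42 = 5.88.
k = floor(5.88) = 5.

5


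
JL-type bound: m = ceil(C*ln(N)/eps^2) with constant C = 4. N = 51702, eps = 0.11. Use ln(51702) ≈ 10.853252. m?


ln(51702) ≈ 10.853252.
eps^2 = 0.11^2 = 0.0121.
C*ln(N)/eps^2 ≈ 4*10.853252/0.0121 ≈ 3587.8519.
m = ceil(3587.8519) = 3588.

3588


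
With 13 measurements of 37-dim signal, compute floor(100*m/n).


100*m/n = 100*13/37 ≈ 35.1351.
floor = 35.

35
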